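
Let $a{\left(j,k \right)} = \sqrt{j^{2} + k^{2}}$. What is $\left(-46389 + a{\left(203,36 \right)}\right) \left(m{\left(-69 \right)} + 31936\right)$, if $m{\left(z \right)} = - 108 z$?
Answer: $-1827169932 + 39388 \sqrt{42505} \approx -1.819 \cdot 10^{9}$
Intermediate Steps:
$\left(-46389 + a{\left(203,36 \right)}\right) \left(m{\left(-69 \right)} + 31936\right) = \left(-46389 + \sqrt{203^{2} + 36^{2}}\right) \left(\left(-108\right) \left(-69\right) + 31936\right) = \left(-46389 + \sqrt{41209 + 1296}\right) \left(7452 + 31936\right) = \left(-46389 + \sqrt{42505}\right) 39388 = -1827169932 + 39388 \sqrt{42505}$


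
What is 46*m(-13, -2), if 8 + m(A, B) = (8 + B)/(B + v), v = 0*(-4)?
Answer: -506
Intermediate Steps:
v = 0
m(A, B) = -8 + (8 + B)/B (m(A, B) = -8 + (8 + B)/(B + 0) = -8 + (8 + B)/B)
46*m(-13, -2) = 46*(-7 + 8/(-2)) = 46*(-7 + 8*(-1/2)) = 46*(-7 - 4) = 46*(-11) = -506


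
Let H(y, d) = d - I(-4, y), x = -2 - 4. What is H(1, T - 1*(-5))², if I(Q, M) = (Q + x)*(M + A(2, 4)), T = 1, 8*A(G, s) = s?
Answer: 441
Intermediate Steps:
x = -6
A(G, s) = s/8
I(Q, M) = (½ + M)*(-6 + Q) (I(Q, M) = (Q - 6)*(M + (⅛)*4) = (-6 + Q)*(M + ½) = (-6 + Q)*(½ + M) = (½ + M)*(-6 + Q))
H(y, d) = 5 + d + 10*y (H(y, d) = d - (-3 + (½)*(-4) - 6*y + y*(-4)) = d - (-3 - 2 - 6*y - 4*y) = d - (-5 - 10*y) = d + (5 + 10*y) = 5 + d + 10*y)
H(1, T - 1*(-5))² = (5 + (1 - 1*(-5)) + 10*1)² = (5 + (1 + 5) + 10)² = (5 + 6 + 10)² = 21² = 441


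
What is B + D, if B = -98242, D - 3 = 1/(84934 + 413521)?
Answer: -48967720744/498455 ≈ -98239.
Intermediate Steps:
D = 1495366/498455 (D = 3 + 1/(84934 + 413521) = 3 + 1/498455 = 1495366/498455 ≈ 3.0000)
B + D = -98242 + 1495366/498455 = -48967720744/498455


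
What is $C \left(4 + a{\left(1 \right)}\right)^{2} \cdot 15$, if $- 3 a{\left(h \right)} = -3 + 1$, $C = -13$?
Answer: $- \frac{12740}{3} \approx -4246.7$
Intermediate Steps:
$a{\left(h \right)} = \frac{2}{3}$ ($a{\left(h \right)} = - \frac{-3 + 1}{3} = \left(- \frac{1}{3}\right) \left(-2\right) = \frac{2}{3}$)
$C \left(4 + a{\left(1 \right)}\right)^{2} \cdot 15 = - 13 \left(4 + \frac{2}{3}\right)^{2} \cdot 15 = - 13 \left(\frac{14}{3}\right)^{2} \cdot 15 = \left(-13\right) \frac{196}{9} \cdot 15 = \left(- \frac{2548}{9}\right) 15 = - \frac{12740}{3}$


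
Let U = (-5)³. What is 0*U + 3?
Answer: 3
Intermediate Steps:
U = -125
0*U + 3 = 0*(-125) + 3 = 0 + 3 = 3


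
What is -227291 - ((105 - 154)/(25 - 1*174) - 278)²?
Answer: -6757812620/22201 ≈ -3.0439e+5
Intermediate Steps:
-227291 - ((105 - 154)/(25 - 1*174) - 278)² = -227291 - (-49/(25 - 174) - 278)² = -227291 - (-49/(-149) - 278)² = -227291 - (-49*(-1/149) - 278)² = -227291 - (49/149 - 278)² = -227291 - (-41373/149)² = -227291 - 1*1711725129/22201 = -227291 - 1711725129/22201 = -6757812620/22201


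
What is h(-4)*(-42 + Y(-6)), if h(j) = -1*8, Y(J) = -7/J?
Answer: 980/3 ≈ 326.67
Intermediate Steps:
h(j) = -8
h(-4)*(-42 + Y(-6)) = -8*(-42 - 7/(-6)) = -8*(-42 - 7*(-⅙)) = -8*(-42 + 7/6) = -8*(-245/6) = 980/3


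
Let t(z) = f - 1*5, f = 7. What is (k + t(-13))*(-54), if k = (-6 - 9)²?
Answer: -12258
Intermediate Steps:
t(z) = 2 (t(z) = 7 - 1*5 = 7 - 5 = 2)
k = 225 (k = (-15)² = 225)
(k + t(-13))*(-54) = (225 + 2)*(-54) = 227*(-54) = -12258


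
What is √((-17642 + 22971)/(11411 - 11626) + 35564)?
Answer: 47*√743685/215 ≈ 188.52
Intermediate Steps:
√((-17642 + 22971)/(11411 - 11626) + 35564) = √(5329/(-215) + 35564) = √(5329*(-1/215) + 35564) = √(-5329/215 + 35564) = √(7640931/215) = 47*√743685/215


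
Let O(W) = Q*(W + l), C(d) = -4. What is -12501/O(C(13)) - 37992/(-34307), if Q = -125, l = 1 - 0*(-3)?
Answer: -138208269/4288375 ≈ -32.229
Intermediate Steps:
l = 1 (l = 1 - 4*0 = 1 + 0 = 1)
O(W) = -125 - 125*W (O(W) = -125*(W + 1) = -125*(1 + W) = -125 - 125*W)
-12501/O(C(13)) - 37992/(-34307) = -12501/(-125 - 125*(-4)) - 37992/(-34307) = -12501/(-125 + 500) - 37992*(-1/34307) = -12501/375 + 37992/34307 = -12501*1/375 + 37992/34307 = -4167/125 + 37992/34307 = -138208269/4288375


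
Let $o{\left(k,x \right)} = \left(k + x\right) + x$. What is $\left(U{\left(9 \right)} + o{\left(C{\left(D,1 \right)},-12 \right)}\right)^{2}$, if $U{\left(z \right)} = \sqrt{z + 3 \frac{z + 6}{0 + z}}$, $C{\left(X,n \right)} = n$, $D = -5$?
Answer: $\left(23 - \sqrt{14}\right)^{2} \approx 370.88$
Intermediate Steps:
$o{\left(k,x \right)} = k + 2 x$
$U{\left(z \right)} = \sqrt{z + \frac{3 \left(6 + z\right)}{z}}$ ($U{\left(z \right)} = \sqrt{z + 3 \frac{6 + z}{z}} = \sqrt{z + \frac{3 \left(6 + z\right)}{z}}$)
$\left(U{\left(9 \right)} + o{\left(C{\left(D,1 \right)},-12 \right)}\right)^{2} = \left(\sqrt{3 + 9 + \frac{18}{9}} + \left(1 + 2 \left(-12\right)\right)\right)^{2} = \left(\sqrt{3 + 9 + 18 \cdot \frac{1}{9}} + \left(1 - 24\right)\right)^{2} = \left(\sqrt{3 + 9 + 2} - 23\right)^{2} = \left(\sqrt{14} - 23\right)^{2} = \left(-23 + \sqrt{14}\right)^{2}$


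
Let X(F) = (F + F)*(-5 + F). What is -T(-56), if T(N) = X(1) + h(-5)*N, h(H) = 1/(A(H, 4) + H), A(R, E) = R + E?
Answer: -4/3 ≈ -1.3333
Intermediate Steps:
A(R, E) = E + R
h(H) = 1/(4 + 2*H) (h(H) = 1/((4 + H) + H) = 1/(4 + 2*H))
X(F) = 2*F*(-5 + F) (X(F) = (2*F)*(-5 + F) = 2*F*(-5 + F))
T(N) = -8 - N/6 (T(N) = 2*1*(-5 + 1) + (1/(2*(2 - 5)))*N = 2*1*(-4) + ((½)/(-3))*N = -8 + ((½)*(-⅓))*N = -8 - N/6)
-T(-56) = -(-8 - ⅙*(-56)) = -(-8 + 28/3) = -1*4/3 = -4/3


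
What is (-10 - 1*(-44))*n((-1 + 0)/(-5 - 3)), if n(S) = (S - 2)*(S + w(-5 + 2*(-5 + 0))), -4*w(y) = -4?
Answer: -2295/32 ≈ -71.719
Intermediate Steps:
w(y) = 1 (w(y) = -¼*(-4) = 1)
n(S) = (1 + S)*(-2 + S) (n(S) = (S - 2)*(S + 1) = (-2 + S)*(1 + S) = (1 + S)*(-2 + S))
(-10 - 1*(-44))*n((-1 + 0)/(-5 - 3)) = (-10 - 1*(-44))*(-2 + ((-1 + 0)/(-5 - 3))² - (-1 + 0)/(-5 - 3)) = (-10 + 44)*(-2 + (-1/(-8))² - (-1)/(-8)) = 34*(-2 + (-1*(-⅛))² - (-1)*(-1)/8) = 34*(-2 + (⅛)² - 1*⅛) = 34*(-2 + 1/64 - ⅛) = 34*(-135/64) = -2295/32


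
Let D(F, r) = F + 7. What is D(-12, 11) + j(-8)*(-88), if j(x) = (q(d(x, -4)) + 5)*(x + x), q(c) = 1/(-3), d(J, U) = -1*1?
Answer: 19697/3 ≈ 6565.7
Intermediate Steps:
d(J, U) = -1
D(F, r) = 7 + F
q(c) = -⅓
j(x) = 28*x/3 (j(x) = (-⅓ + 5)*(x + x) = 14*(2*x)/3 = 28*x/3)
D(-12, 11) + j(-8)*(-88) = (7 - 12) + ((28/3)*(-8))*(-88) = -5 - 224/3*(-88) = -5 + 19712/3 = 19697/3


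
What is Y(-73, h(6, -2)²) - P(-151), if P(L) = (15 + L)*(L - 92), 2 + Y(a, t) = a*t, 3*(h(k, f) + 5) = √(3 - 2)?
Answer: -311758/9 ≈ -34640.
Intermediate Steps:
h(k, f) = -14/3 (h(k, f) = -5 + √(3 - 2)/3 = -5 + √1/3 = -5 + (⅓)*1 = -5 + ⅓ = -14/3)
Y(a, t) = -2 + a*t
P(L) = (-92 + L)*(15 + L) (P(L) = (15 + L)*(-92 + L) = (-92 + L)*(15 + L))
Y(-73, h(6, -2)²) - P(-151) = (-2 - 73*(-14/3)²) - (-1380 + (-151)² - 77*(-151)) = (-2 - 73*196/9) - (-1380 + 22801 + 11627) = (-2 - 14308/9) - 1*33048 = -14326/9 - 33048 = -311758/9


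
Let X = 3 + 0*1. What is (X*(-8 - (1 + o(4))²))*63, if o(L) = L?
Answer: -6237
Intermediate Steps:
X = 3 (X = 3 + 0 = 3)
(X*(-8 - (1 + o(4))²))*63 = (3*(-8 - (1 + 4)²))*63 = (3*(-8 - 1*5²))*63 = (3*(-8 - 1*25))*63 = (3*(-8 - 25))*63 = (3*(-33))*63 = -99*63 = -6237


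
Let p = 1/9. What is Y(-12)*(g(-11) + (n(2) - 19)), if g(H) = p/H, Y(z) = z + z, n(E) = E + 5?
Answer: 9512/33 ≈ 288.24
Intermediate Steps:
n(E) = 5 + E
Y(z) = 2*z
p = ⅑ ≈ 0.11111
g(H) = 1/(9*H)
Y(-12)*(g(-11) + (n(2) - 19)) = (2*(-12))*((⅑)/(-11) + ((5 + 2) - 19)) = -24*((⅑)*(-1/11) + (7 - 19)) = -24*(-1/99 - 12) = -24*(-1189/99) = 9512/33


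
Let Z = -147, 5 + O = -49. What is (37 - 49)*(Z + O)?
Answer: 2412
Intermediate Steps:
O = -54 (O = -5 - 49 = -54)
(37 - 49)*(Z + O) = (37 - 49)*(-147 - 54) = -12*(-201) = 2412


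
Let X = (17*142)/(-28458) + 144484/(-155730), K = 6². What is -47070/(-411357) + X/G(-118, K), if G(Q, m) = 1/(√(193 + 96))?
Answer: -50937742058279/2978819090865 ≈ -17.100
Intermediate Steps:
K = 36
X = -21998323/21724335 (X = 2414*(-1/28458) + 144484*(-1/155730) = -71/837 - 72242/77865 = -21998323/21724335 ≈ -1.0126)
G(Q, m) = 1/17 (G(Q, m) = 1/(√289) = 1/17)
-47070/(-411357) + X/G(-118, K) = -47070/(-411357) - 21998323/(21724335*1/17) = -47070*(-1/411357) - 21998323/21724335*17 = 15690/137119 - 373971491/21724335 = -50937742058279/2978819090865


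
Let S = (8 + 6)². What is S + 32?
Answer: 228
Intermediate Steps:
S = 196 (S = 14² = 196)
S + 32 = 196 + 32 = 228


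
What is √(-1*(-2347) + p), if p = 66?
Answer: √2413 ≈ 49.122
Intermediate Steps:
√(-1*(-2347) + p) = √(-1*(-2347) + 66) = √(2347 + 66) = √2413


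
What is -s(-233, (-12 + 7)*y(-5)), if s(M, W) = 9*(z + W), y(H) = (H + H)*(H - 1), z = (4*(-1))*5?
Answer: 2880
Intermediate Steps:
z = -20 (z = -4*5 = -20)
y(H) = 2*H*(-1 + H) (y(H) = (2*H)*(-1 + H) = 2*H*(-1 + H))
s(M, W) = -180 + 9*W (s(M, W) = 9*(-20 + W) = -180 + 9*W)
-s(-233, (-12 + 7)*y(-5)) = -(-180 + 9*((-12 + 7)*(2*(-5)*(-1 - 5)))) = -(-180 + 9*(-10*(-5)*(-6))) = -(-180 + 9*(-5*60)) = -(-180 + 9*(-300)) = -(-180 - 2700) = -1*(-2880) = 2880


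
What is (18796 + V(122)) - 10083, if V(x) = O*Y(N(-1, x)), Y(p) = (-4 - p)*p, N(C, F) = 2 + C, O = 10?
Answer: 8663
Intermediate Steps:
Y(p) = p*(-4 - p)
V(x) = -50 (V(x) = 10*(-(2 - 1)*(4 + (2 - 1))) = 10*(-1*1*(4 + 1)) = 10*(-1*1*5) = 10*(-5) = -50)
(18796 + V(122)) - 10083 = (18796 - 50) - 10083 = 18746 - 10083 = 8663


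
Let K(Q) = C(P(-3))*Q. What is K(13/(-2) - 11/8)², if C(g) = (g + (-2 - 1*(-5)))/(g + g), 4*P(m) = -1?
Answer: 480249/256 ≈ 1876.0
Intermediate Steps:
P(m) = -¼ (P(m) = (¼)*(-1) = -¼)
C(g) = (3 + g)/(2*g) (C(g) = (g + (-2 + 5))/((2*g)) = (g + 3)*(1/(2*g)) = (3 + g)*(1/(2*g)) = (3 + g)/(2*g))
K(Q) = -11*Q/2 (K(Q) = ((3 - ¼)/(2*(-¼)))*Q = ((½)*(-4)*(11/4))*Q = -11*Q/2)
K(13/(-2) - 11/8)² = (-11*(13/(-2) - 11/8)/2)² = (-11*(13*(-½) - 11*⅛)/2)² = (-11*(-13/2 - 11/8)/2)² = (-11/2*(-63/8))² = (693/16)² = 480249/256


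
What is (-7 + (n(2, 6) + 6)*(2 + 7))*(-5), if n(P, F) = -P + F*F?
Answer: -1765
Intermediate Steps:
n(P, F) = F**2 - P (n(P, F) = -P + F**2 = F**2 - P)
(-7 + (n(2, 6) + 6)*(2 + 7))*(-5) = (-7 + ((6**2 - 1*2) + 6)*(2 + 7))*(-5) = (-7 + ((36 - 2) + 6)*9)*(-5) = (-7 + (34 + 6)*9)*(-5) = (-7 + 40*9)*(-5) = (-7 + 360)*(-5) = 353*(-5) = -1765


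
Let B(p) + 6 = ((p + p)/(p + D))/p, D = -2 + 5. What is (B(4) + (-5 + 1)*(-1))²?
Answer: 144/49 ≈ 2.9388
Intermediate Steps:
D = 3
B(p) = -6 + 2/(3 + p) (B(p) = -6 + ((p + p)/(p + 3))/p = -6 + ((2*p)/(3 + p))/p = -6 + (2*p/(3 + p))/p = -6 + 2/(3 + p))
(B(4) + (-5 + 1)*(-1))² = (2*(-8 - 3*4)/(3 + 4) + (-5 + 1)*(-1))² = (2*(-8 - 12)/7 - 4*(-1))² = (2*(⅐)*(-20) + 4)² = (-40/7 + 4)² = (-12/7)² = 144/49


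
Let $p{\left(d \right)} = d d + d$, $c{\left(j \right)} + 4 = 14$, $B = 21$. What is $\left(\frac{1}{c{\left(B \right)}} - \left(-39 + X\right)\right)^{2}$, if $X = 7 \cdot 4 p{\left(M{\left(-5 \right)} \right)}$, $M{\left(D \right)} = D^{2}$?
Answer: $\frac{32981828881}{100} \approx 3.2982 \cdot 10^{8}$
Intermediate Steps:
$c{\left(j \right)} = 10$ ($c{\left(j \right)} = -4 + 14 = 10$)
$p{\left(d \right)} = d + d^{2}$ ($p{\left(d \right)} = d^{2} + d = d + d^{2}$)
$X = 18200$ ($X = 7 \cdot 4 \left(-5\right)^{2} \left(1 + \left(-5\right)^{2}\right) = 28 \cdot 25 \left(1 + 25\right) = 28 \cdot 25 \cdot 26 = 28 \cdot 650 = 18200$)
$\left(\frac{1}{c{\left(B \right)}} - \left(-39 + X\right)\right)^{2} = \left(\frac{1}{10} + \left(39 - 18200\right)\right)^{2} = \left(\frac{1}{10} - 18161\right)^{2} = \left(- \frac{181609}{10}\right)^{2} = \frac{32981828881}{100}$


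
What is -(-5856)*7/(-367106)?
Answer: -20496/183553 ≈ -0.11166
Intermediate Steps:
-(-5856)*7/(-367106) = -976*(-42)*(-1/367106) = 40992*(-1/367106) = -20496/183553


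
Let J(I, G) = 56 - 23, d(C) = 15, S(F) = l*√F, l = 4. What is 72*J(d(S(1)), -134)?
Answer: 2376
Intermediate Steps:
S(F) = 4*√F
J(I, G) = 33
72*J(d(S(1)), -134) = 72*33 = 2376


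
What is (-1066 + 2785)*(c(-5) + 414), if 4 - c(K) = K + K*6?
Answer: 778707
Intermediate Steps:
c(K) = 4 - 7*K (c(K) = 4 - (K + K*6) = 4 - (K + 6*K) = 4 - 7*K)
(-1066 + 2785)*(c(-5) + 414) = (-1066 + 2785)*((4 - 7*(-5)) + 414) = 1719*((4 + 35) + 414) = 1719*(39 + 414) = 1719*453 = 778707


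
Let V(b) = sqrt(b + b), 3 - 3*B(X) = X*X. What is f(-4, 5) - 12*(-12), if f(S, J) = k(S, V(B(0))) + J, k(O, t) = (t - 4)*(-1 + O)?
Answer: 169 - 5*sqrt(2) ≈ 161.93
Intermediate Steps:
B(X) = 1 - X**2/3 (B(X) = 1 - X*X/3 = 1 - X**2/3)
V(b) = sqrt(2)*sqrt(b) (V(b) = sqrt(2*b) = sqrt(2)*sqrt(b))
k(O, t) = (-1 + O)*(-4 + t) (k(O, t) = (-4 + t)*(-1 + O) = (-1 + O)*(-4 + t))
f(S, J) = 4 + J - sqrt(2) - 4*S + S*sqrt(2) (f(S, J) = (4 - sqrt(2)*sqrt(1 - 1/3*0**2) - 4*S + S*(sqrt(2)*sqrt(1 - 1/3*0**2))) + J = (4 - sqrt(2)*sqrt(1 - 1/3*0) - 4*S + S*(sqrt(2)*sqrt(1 - 1/3*0))) + J = (4 - sqrt(2)*sqrt(1 + 0) - 4*S + S*(sqrt(2)*sqrt(1 + 0))) + J = (4 - sqrt(2)*sqrt(1) - 4*S + S*(sqrt(2)*sqrt(1))) + J = (4 - sqrt(2) - 4*S + S*(sqrt(2)*1)) + J = (4 - sqrt(2) - 4*S + S*sqrt(2)) + J = 4 + J - sqrt(2) - 4*S + S*sqrt(2))
f(-4, 5) - 12*(-12) = (4 + 5 - sqrt(2) - 4*(-4) - 4*sqrt(2)) - 12*(-12) = (4 + 5 - sqrt(2) + 16 - 4*sqrt(2)) + 144 = (25 - 5*sqrt(2)) + 144 = 169 - 5*sqrt(2)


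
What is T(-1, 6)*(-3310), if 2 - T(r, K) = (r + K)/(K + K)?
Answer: -31445/6 ≈ -5240.8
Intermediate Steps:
T(r, K) = 2 - (K + r)/(2*K) (T(r, K) = 2 - (r + K)/(K + K) = 2 - (K + r)/(2*K))
T(-1, 6)*(-3310) = ((½)*(-1*(-1) + 3*6)/6)*(-3310) = ((½)*(⅙)*(1 + 18))*(-3310) = ((½)*(⅙)*19)*(-3310) = (19/12)*(-3310) = -31445/6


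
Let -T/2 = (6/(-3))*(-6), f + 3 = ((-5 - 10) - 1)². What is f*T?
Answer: -6072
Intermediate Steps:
f = 253 (f = -3 + ((-5 - 10) - 1)² = -3 + (-15 - 1)² = -3 + (-16)² = -3 + 256 = 253)
T = -24 (T = -2*6/(-3)*(-6) = -2*6*(-⅓)*(-6) = -(-4)*(-6) = -2*12 = -24)
f*T = 253*(-24) = -6072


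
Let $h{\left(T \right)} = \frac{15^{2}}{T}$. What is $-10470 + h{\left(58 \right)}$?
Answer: $- \frac{607035}{58} \approx -10466.0$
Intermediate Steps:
$h{\left(T \right)} = \frac{225}{T}$
$-10470 + h{\left(58 \right)} = -10470 + \frac{225}{58} = - \frac{607035}{58}$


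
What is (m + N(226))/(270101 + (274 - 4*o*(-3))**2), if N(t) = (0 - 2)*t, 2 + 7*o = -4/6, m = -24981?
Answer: -1246217/16791945 ≈ -0.074215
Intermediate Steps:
o = -8/21 (o = -2/7 + (-4/6)/7 = -2/7 + (-4*1/6)/7 = -2/7 + (1/7)*(-2/3) = -2/7 - 2/21 = -8/21 ≈ -0.38095)
N(t) = -2*t
(m + N(226))/(270101 + (274 - 4*o*(-3))**2) = (-24981 - 2*226)/(270101 + (274 - 4*(-8/21)*(-3))**2) = (-24981 - 452)/(270101 + (274 + (32/21)*(-3))**2) = -25433/(270101 + (274 - 32/7)**2) = -25433/(270101 + (1886/7)**2) = -25433/(270101 + 3556996/49) = -25433/16791945/49 = -25433*49/16791945 = -1246217/16791945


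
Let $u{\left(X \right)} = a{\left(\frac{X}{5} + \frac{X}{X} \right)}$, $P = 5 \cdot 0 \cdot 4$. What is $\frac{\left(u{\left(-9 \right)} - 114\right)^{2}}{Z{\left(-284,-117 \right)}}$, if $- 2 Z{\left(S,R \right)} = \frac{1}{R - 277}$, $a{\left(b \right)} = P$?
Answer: $10240848$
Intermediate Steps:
$P = 0$ ($P = 0 \cdot 4 = 0$)
$a{\left(b \right)} = 0$
$u{\left(X \right)} = 0$
$Z{\left(S,R \right)} = - \frac{1}{2 \left(-277 + R\right)}$ ($Z{\left(S,R \right)} = - \frac{1}{2 \left(R - 277\right)} = - \frac{1}{2 \left(-277 + R\right)}$)
$\frac{\left(u{\left(-9 \right)} - 114\right)^{2}}{Z{\left(-284,-117 \right)}} = \frac{\left(0 - 114\right)^{2}}{\left(-1\right) \frac{1}{-554 + 2 \left(-117\right)}} = \frac{\left(-114\right)^{2}}{\left(-1\right) \frac{1}{-554 - 234}} = \frac{12996}{\left(-1\right) \frac{1}{-788}} = \frac{12996}{\left(-1\right) \left(- \frac{1}{788}\right)} = 12996 \frac{1}{\frac{1}{788}} = 12996 \cdot 788 = 10240848$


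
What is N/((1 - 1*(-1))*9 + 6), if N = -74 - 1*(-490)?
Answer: 52/3 ≈ 17.333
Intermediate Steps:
N = 416 (N = -74 + 490 = 416)
N/((1 - 1*(-1))*9 + 6) = 416/((1 - 1*(-1))*9 + 6) = 416/((1 + 1)*9 + 6) = 416/(2*9 + 6) = 416/(18 + 6) = 416/24 = 416*(1/24) = 52/3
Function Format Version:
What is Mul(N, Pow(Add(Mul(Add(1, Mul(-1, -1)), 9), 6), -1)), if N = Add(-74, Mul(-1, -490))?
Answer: Rational(52, 3) ≈ 17.333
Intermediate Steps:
N = 416 (N = Add(-74, 490) = 416)
Mul(N, Pow(Add(Mul(Add(1, Mul(-1, -1)), 9), 6), -1)) = Mul(416, Pow(Add(Mul(Add(1, Mul(-1, -1)), 9), 6), -1)) = Mul(416, Pow(Add(Mul(Add(1, 1), 9), 6), -1)) = Mul(416, Pow(Add(Mul(2, 9), 6), -1)) = Mul(416, Pow(Add(18, 6), -1)) = Mul(416, Pow(24, -1)) = Mul(416, Rational(1, 24)) = Rational(52, 3)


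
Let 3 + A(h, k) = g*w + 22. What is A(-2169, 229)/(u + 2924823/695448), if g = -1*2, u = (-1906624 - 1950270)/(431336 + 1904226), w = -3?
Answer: 6767758007400/691472706169 ≈ 9.7875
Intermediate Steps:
u = -1928447/1167781 (u = -3856894/2335562 = -3856894*1/2335562 = -1928447/1167781 ≈ -1.6514)
g = -2
A(h, k) = 25 (A(h, k) = -3 + (-2*(-3) + 22) = -3 + (6 + 22) = -3 + 28 = 25)
A(-2169, 229)/(u + 2924823/695448) = 25/(-1928447/1167781 + 2924823/695448) = 25/(-1928447/1167781 + 2924823*(1/695448)) = 25/(-1928447/1167781 + 974941/231816) = 25/(691472706169/270710320296) = 25*(270710320296/691472706169) = 6767758007400/691472706169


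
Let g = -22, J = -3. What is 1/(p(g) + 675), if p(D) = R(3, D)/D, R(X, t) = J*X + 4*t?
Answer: 22/14947 ≈ 0.0014719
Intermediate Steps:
R(X, t) = -3*X + 4*t
p(D) = (-9 + 4*D)/D (p(D) = (-3*3 + 4*D)/D = (-9 + 4*D)/D)
1/(p(g) + 675) = 1/((4 - 9/(-22)) + 675) = 1/((4 - 9*(-1/22)) + 675) = 1/((4 + 9/22) + 675) = 1/(97/22 + 675) = 1/(14947/22) = 22/14947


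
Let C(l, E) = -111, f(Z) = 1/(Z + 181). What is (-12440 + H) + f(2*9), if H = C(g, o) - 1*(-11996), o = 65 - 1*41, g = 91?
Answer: -110444/199 ≈ -555.00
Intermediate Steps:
o = 24 (o = 65 - 41 = 24)
f(Z) = 1/(181 + Z)
H = 11885 (H = -111 - 1*(-11996) = -111 + 11996 = 11885)
(-12440 + H) + f(2*9) = (-12440 + 11885) + 1/(181 + 2*9) = -555 + 1/(181 + 18) = -555 + 1/199 = -110444/199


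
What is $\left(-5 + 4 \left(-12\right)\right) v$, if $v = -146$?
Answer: $7738$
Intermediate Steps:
$\left(-5 + 4 \left(-12\right)\right) v = \left(-5 + 4 \left(-12\right)\right) \left(-146\right) = \left(-5 - 48\right) \left(-146\right) = \left(-53\right) \left(-146\right) = 7738$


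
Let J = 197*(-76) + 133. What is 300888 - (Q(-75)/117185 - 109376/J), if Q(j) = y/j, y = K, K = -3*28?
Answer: 13080094943793508/43472705375 ≈ 3.0088e+5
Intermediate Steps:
K = -84
y = -84
J = -14839 (J = -14972 + 133 = -14839)
Q(j) = -84/j
300888 - (Q(-75)/117185 - 109376/J) = 300888 - (-84/(-75)/117185 - 109376/(-14839)) = 300888 - (-84*(-1/75)*(1/117185) - 109376*(-1/14839)) = 300888 - ((28/25)*(1/117185) + 109376/14839) = 300888 - (28/2929625 + 109376/14839) = 300888 - 1*320431079492/43472705375 = 300888 - 320431079492/43472705375 = 13080094943793508/43472705375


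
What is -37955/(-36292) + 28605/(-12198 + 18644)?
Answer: 641395295/116969116 ≈ 5.4835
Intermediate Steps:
-37955/(-36292) + 28605/(-12198 + 18644) = -37955*(-1/36292) + 28605/6446 = 37955/36292 + 28605*(1/6446) = 37955/36292 + 28605/6446 = 641395295/116969116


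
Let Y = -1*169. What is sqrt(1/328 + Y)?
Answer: 3*I*sqrt(505038)/164 ≈ 13.0*I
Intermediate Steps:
Y = -169
sqrt(1/328 + Y) = sqrt(1/328 - 169) = sqrt(-55431/328) = 3*I*sqrt(505038)/164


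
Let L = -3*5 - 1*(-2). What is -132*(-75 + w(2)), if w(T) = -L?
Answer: 8184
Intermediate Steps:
L = -13 (L = -15 + 2 = -13)
w(T) = 13 (w(T) = -1*(-13) = 13)
-132*(-75 + w(2)) = -132*(-75 + 13) = -132*(-62) = 8184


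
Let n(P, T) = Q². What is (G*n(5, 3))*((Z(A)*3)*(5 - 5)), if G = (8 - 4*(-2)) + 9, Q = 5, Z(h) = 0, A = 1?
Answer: 0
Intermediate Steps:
n(P, T) = 25 (n(P, T) = 5² = 25)
G = 25 (G = (8 + 8) + 9 = 16 + 9 = 25)
(G*n(5, 3))*((Z(A)*3)*(5 - 5)) = (25*25)*((0*3)*(5 - 5)) = 625*(0*0) = 625*0 = 0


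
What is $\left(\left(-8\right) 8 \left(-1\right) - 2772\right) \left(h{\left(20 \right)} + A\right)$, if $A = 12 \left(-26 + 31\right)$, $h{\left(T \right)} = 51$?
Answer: $-300588$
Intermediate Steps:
$A = 60$ ($A = 12 \cdot 5 = 60$)
$\left(\left(-8\right) 8 \left(-1\right) - 2772\right) \left(h{\left(20 \right)} + A\right) = \left(\left(-8\right) 8 \left(-1\right) - 2772\right) \left(51 + 60\right) = \left(\left(-64\right) \left(-1\right) - 2772\right) 111 = \left(64 - 2772\right) 111 = \left(-2708\right) 111 = -300588$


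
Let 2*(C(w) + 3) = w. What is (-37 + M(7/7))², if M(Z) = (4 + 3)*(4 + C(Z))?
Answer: 2809/4 ≈ 702.25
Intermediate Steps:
C(w) = -3 + w/2
M(Z) = 7 + 7*Z/2 (M(Z) = (4 + 3)*(4 + (-3 + Z/2)) = 7*(1 + Z/2) = 7 + 7*Z/2)
(-37 + M(7/7))² = (-37 + (7 + 7*(7/7)/2))² = (-37 + (7 + 7*(7*(⅐))/2))² = (-37 + (7 + (7/2)*1))² = (-37 + (7 + 7/2))² = (-37 + 21/2)² = (-53/2)² = 2809/4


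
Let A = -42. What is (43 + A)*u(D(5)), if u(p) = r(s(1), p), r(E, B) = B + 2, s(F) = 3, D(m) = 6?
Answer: 8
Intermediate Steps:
r(E, B) = 2 + B
u(p) = 2 + p
(43 + A)*u(D(5)) = (43 - 42)*(2 + 6) = 1*8 = 8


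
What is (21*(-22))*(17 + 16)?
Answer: -15246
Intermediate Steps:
(21*(-22))*(17 + 16) = -462*33 = -15246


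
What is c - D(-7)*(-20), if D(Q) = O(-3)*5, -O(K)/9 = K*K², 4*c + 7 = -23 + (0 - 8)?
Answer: 48581/2 ≈ 24291.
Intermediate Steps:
c = -19/2 (c = -7/4 + (-23 + (0 - 8))/4 = -7/4 + (-23 - 8)/4 = -7/4 + (¼)*(-31) = -7/4 - 31/4 = -19/2 ≈ -9.5000)
O(K) = -9*K³ (O(K) = -9*K*K² = -9*K³)
D(Q) = 1215 (D(Q) = -9*(-3)³*5 = -9*(-27)*5 = 243*5 = 1215)
c - D(-7)*(-20) = -19/2 - 1*1215*(-20) = -19/2 - 1215*(-20) = -19/2 + 24300 = 48581/2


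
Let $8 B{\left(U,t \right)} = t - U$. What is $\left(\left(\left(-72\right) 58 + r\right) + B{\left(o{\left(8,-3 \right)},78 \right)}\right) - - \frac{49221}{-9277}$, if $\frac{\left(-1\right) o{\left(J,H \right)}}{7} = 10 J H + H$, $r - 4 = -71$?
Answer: $- \frac{330348827}{74216} \approx -4451.2$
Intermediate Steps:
$r = -67$ ($r = 4 - 71 = -67$)
$o{\left(J,H \right)} = - 7 H - 70 H J$ ($o{\left(J,H \right)} = - 7 \left(10 J H + H\right) = - 7 \left(10 H J + H\right) = - 7 \left(H + 10 H J\right) = - 7 H - 70 H J$)
$B{\left(U,t \right)} = - \frac{U}{8} + \frac{t}{8}$ ($B{\left(U,t \right)} = \frac{t - U}{8} = - \frac{U}{8} + \frac{t}{8}$)
$\left(\left(\left(-72\right) 58 + r\right) + B{\left(o{\left(8,-3 \right)},78 \right)}\right) - - \frac{49221}{-9277} = \left(\left(\left(-72\right) 58 - 67\right) + \left(- \frac{\left(-7\right) \left(-3\right) \left(1 + 10 \cdot 8\right)}{8} + \frac{1}{8} \cdot 78\right)\right) - - \frac{49221}{-9277} = \left(\left(-4176 - 67\right) + \left(- \frac{\left(-7\right) \left(-3\right) \left(1 + 80\right)}{8} + \frac{39}{4}\right)\right) - \left(-49221\right) \left(- \frac{1}{9277}\right) = \left(-4243 + \left(- \frac{\left(-7\right) \left(-3\right) 81}{8} + \frac{39}{4}\right)\right) - \frac{49221}{9277} = \left(-4243 + \left(\left(- \frac{1}{8}\right) 1701 + \frac{39}{4}\right)\right) - \frac{49221}{9277} = \left(-4243 + \left(- \frac{1701}{8} + \frac{39}{4}\right)\right) - \frac{49221}{9277} = \left(-4243 - \frac{1623}{8}\right) - \frac{49221}{9277} = - \frac{35567}{8} - \frac{49221}{9277} = - \frac{330348827}{74216}$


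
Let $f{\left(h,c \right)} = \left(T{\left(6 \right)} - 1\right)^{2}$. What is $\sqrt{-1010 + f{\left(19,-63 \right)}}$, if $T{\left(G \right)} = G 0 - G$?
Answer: $31 i \approx 31.0 i$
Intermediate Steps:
$T{\left(G \right)} = - G$ ($T{\left(G \right)} = 0 - G = - G$)
$f{\left(h,c \right)} = 49$ ($f{\left(h,c \right)} = \left(\left(-1\right) 6 - 1\right)^{2} = \left(-6 - 1\right)^{2} = \left(-7\right)^{2} = 49$)
$\sqrt{-1010 + f{\left(19,-63 \right)}} = \sqrt{-1010 + 49} = \sqrt{-961} = 31 i$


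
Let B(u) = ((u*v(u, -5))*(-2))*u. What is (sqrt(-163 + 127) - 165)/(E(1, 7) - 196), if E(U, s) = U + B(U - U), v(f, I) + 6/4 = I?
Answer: 11/13 - 2*I/65 ≈ 0.84615 - 0.030769*I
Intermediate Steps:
v(f, I) = -3/2 + I
B(u) = 13*u**2 (B(u) = ((u*(-3/2 - 5))*(-2))*u = ((u*(-13/2))*(-2))*u = (-13*u/2*(-2))*u = (13*u)*u = 13*u**2)
E(U, s) = U (E(U, s) = U + 13*(U - U)**2 = U + 13*0**2 = U + 13*0 = U + 0 = U)
(sqrt(-163 + 127) - 165)/(E(1, 7) - 196) = (sqrt(-163 + 127) - 165)/(1 - 196) = (sqrt(-36) - 165)/(-195) = -(6*I - 165)/195 = -(-165 + 6*I)/195 = 11/13 - 2*I/65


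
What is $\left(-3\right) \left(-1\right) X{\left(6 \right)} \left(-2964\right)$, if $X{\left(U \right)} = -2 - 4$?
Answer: $53352$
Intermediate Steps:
$X{\left(U \right)} = -6$
$\left(-3\right) \left(-1\right) X{\left(6 \right)} \left(-2964\right) = \left(-3\right) \left(-1\right) \left(-6\right) \left(-2964\right) = 3 \left(-6\right) \left(-2964\right) = \left(-18\right) \left(-2964\right) = 53352$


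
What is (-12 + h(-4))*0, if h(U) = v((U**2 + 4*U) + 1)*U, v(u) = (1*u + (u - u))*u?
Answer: 0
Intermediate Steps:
v(u) = u**2 (v(u) = (u + 0)*u = u*u = u**2)
h(U) = U*(1 + U**2 + 4*U)**2 (h(U) = ((U**2 + 4*U) + 1)**2*U = (1 + U**2 + 4*U)**2*U = U*(1 + U**2 + 4*U)**2)
(-12 + h(-4))*0 = (-12 - 4*(1 + (-4)**2 + 4*(-4))**2)*0 = (-12 - 4*(1 + 16 - 16)**2)*0 = (-12 - 4*1**2)*0 = (-12 - 4*1)*0 = (-12 - 4)*0 = -16*0 = 0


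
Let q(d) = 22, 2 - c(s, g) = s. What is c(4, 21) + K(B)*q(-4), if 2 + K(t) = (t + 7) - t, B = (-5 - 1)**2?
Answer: 108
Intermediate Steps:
c(s, g) = 2 - s
B = 36 (B = (-6)**2 = 36)
K(t) = 5 (K(t) = -2 + ((t + 7) - t) = -2 + ((7 + t) - t) = -2 + 7 = 5)
c(4, 21) + K(B)*q(-4) = (2 - 1*4) + 5*22 = (2 - 4) + 110 = -2 + 110 = 108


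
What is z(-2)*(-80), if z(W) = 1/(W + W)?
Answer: 20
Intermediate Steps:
z(W) = 1/(2*W)
z(-2)*(-80) = ((1/2)/(-2))*(-80) = ((1/2)*(-1/2))*(-80) = -1/4*(-80) = 20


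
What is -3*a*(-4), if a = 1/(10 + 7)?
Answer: 12/17 ≈ 0.70588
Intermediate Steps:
a = 1/17 ≈ 0.058824
-3*a*(-4) = -3*1/17*(-4) = -3/17*(-4) = 12/17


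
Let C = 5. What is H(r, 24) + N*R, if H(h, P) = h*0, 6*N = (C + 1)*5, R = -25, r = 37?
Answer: -125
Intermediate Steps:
N = 5 (N = ((5 + 1)*5)/6 = (6*5)/6 = (⅙)*30 = 5)
H(h, P) = 0
H(r, 24) + N*R = 0 + 5*(-25) = 0 - 125 = -125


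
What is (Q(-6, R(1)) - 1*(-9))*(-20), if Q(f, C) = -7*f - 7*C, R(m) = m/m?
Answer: -880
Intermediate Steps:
R(m) = 1
Q(f, C) = -7*C - 7*f
(Q(-6, R(1)) - 1*(-9))*(-20) = ((-7*1 - 7*(-6)) - 1*(-9))*(-20) = ((-7 + 42) + 9)*(-20) = (35 + 9)*(-20) = 44*(-20) = -880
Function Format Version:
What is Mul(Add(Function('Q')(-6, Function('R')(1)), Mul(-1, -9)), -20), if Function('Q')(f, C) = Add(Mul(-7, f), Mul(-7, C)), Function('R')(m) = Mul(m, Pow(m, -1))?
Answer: -880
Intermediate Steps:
Function('R')(m) = 1
Function('Q')(f, C) = Add(Mul(-7, C), Mul(-7, f))
Mul(Add(Function('Q')(-6, Function('R')(1)), Mul(-1, -9)), -20) = Mul(Add(Add(Mul(-7, 1), Mul(-7, -6)), Mul(-1, -9)), -20) = Mul(Add(Add(-7, 42), 9), -20) = Mul(Add(35, 9), -20) = Mul(44, -20) = -880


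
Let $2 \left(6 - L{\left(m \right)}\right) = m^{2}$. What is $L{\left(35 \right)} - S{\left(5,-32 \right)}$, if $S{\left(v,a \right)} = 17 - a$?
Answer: $- \frac{1311}{2} \approx -655.5$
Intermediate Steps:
$L{\left(m \right)} = 6 - \frac{m^{2}}{2}$
$L{\left(35 \right)} - S{\left(5,-32 \right)} = \left(6 - \frac{35^{2}}{2}\right) - \left(17 - -32\right) = \left(6 - \frac{1225}{2}\right) - \left(17 + 32\right) = \left(6 - \frac{1225}{2}\right) - 49 = - \frac{1213}{2} - 49 = - \frac{1311}{2}$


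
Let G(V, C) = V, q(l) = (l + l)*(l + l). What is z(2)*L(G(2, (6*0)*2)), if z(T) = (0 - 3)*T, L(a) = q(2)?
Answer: -96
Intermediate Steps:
q(l) = 4*l² (q(l) = (2*l)*(2*l) = 4*l²)
L(a) = 16 (L(a) = 4*2² = 4*4 = 16)
z(T) = -3*T
z(2)*L(G(2, (6*0)*2)) = -3*2*16 = -6*16 = -96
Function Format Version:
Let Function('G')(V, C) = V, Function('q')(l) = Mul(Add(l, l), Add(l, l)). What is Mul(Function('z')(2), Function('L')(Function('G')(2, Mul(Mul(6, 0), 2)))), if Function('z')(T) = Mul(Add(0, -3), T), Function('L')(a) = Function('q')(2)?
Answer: -96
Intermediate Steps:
Function('q')(l) = Mul(4, Pow(l, 2)) (Function('q')(l) = Mul(Mul(2, l), Mul(2, l)) = Mul(4, Pow(l, 2)))
Function('L')(a) = 16 (Function('L')(a) = Mul(4, Pow(2, 2)) = Mul(4, 4) = 16)
Function('z')(T) = Mul(-3, T)
Mul(Function('z')(2), Function('L')(Function('G')(2, Mul(Mul(6, 0), 2)))) = Mul(Mul(-3, 2), 16) = Mul(-6, 16) = -96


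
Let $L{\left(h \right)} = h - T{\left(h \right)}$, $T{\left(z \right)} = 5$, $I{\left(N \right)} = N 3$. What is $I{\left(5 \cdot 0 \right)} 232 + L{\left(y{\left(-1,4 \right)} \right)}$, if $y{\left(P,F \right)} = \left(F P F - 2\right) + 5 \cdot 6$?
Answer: $7$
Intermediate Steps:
$y{\left(P,F \right)} = 28 + P F^{2}$ ($y{\left(P,F \right)} = \left(P F^{2} - 2\right) + 30 = \left(-2 + P F^{2}\right) + 30 = 28 + P F^{2}$)
$I{\left(N \right)} = 3 N$
$L{\left(h \right)} = -5 + h$ ($L{\left(h \right)} = h - 5 = -5 + h$)
$I{\left(5 \cdot 0 \right)} 232 + L{\left(y{\left(-1,4 \right)} \right)} = 3 \cdot 5 \cdot 0 \cdot 232 + \left(-5 + \left(28 - 4^{2}\right)\right) = 3 \cdot 0 \cdot 232 + \left(-5 + \left(28 - 16\right)\right) = 0 \cdot 232 + \left(-5 + \left(28 - 16\right)\right) = 0 + \left(-5 + 12\right) = 0 + 7 = 7$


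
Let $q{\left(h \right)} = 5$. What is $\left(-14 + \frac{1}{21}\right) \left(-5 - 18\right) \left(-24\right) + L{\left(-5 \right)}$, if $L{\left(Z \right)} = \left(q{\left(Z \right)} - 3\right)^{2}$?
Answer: $- \frac{53884}{7} \approx -7697.7$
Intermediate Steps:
$L{\left(Z \right)} = 4$ ($L{\left(Z \right)} = \left(5 - 3\right)^{2} = 2^{2} = 4$)
$\left(-14 + \frac{1}{21}\right) \left(-5 - 18\right) \left(-24\right) + L{\left(-5 \right)} = \left(-14 + \frac{1}{21}\right) \left(-5 - 18\right) \left(-24\right) + 4 = \left(-14 + \frac{1}{21}\right) \left(-23\right) \left(-24\right) + 4 = \left(- \frac{293}{21}\right) \left(-23\right) \left(-24\right) + 4 = \frac{6739}{21} \left(-24\right) + 4 = - \frac{53912}{7} + 4 = - \frac{53884}{7}$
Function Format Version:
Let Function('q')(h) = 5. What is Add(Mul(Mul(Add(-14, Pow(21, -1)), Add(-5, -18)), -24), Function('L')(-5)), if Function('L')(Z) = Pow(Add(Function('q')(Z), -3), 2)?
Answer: Rational(-53884, 7) ≈ -7697.7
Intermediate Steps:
Function('L')(Z) = 4 (Function('L')(Z) = Pow(Add(5, -3), 2) = Pow(2, 2) = 4)
Add(Mul(Mul(Add(-14, Pow(21, -1)), Add(-5, -18)), -24), Function('L')(-5)) = Add(Mul(Mul(Add(-14, Pow(21, -1)), Add(-5, -18)), -24), 4) = Add(Mul(Mul(Add(-14, Rational(1, 21)), -23), -24), 4) = Add(Mul(Mul(Rational(-293, 21), -23), -24), 4) = Add(Mul(Rational(6739, 21), -24), 4) = Add(Rational(-53912, 7), 4) = Rational(-53884, 7)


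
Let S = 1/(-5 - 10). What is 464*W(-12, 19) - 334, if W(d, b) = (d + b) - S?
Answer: 44174/15 ≈ 2944.9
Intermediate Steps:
S = -1/15 (S = 1/(-15) = -1/15 ≈ -0.066667)
W(d, b) = 1/15 + b + d (W(d, b) = (d + b) - 1*(-1/15) = (b + d) + 1/15 = 1/15 + b + d)
464*W(-12, 19) - 334 = 464*(1/15 + 19 - 12) - 334 = 464*(106/15) - 334 = 49184/15 - 334 = 44174/15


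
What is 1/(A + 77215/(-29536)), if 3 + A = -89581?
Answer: -29536/2646030239 ≈ -1.1162e-5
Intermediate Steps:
A = -89584 (A = -3 - 89581 = -89584)
1/(A + 77215/(-29536)) = 1/(-89584 + 77215/(-29536)) = 1/(-89584 + 77215*(-1/29536)) = 1/(-89584 - 77215/29536) = 1/(-2646030239/29536) = -29536/2646030239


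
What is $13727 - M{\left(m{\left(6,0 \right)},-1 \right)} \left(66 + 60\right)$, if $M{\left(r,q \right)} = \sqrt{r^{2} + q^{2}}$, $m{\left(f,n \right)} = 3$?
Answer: $13727 - 126 \sqrt{10} \approx 13329.0$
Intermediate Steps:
$M{\left(r,q \right)} = \sqrt{q^{2} + r^{2}}$
$13727 - M{\left(m{\left(6,0 \right)},-1 \right)} \left(66 + 60\right) = 13727 - \sqrt{\left(-1\right)^{2} + 3^{2}} \left(66 + 60\right) = 13727 - \sqrt{1 + 9} \cdot 126 = 13727 - \sqrt{10} \cdot 126 = 13727 - 126 \sqrt{10}$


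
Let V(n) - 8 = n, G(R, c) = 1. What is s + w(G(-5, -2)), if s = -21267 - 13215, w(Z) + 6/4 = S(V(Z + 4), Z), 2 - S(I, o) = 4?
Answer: -68971/2 ≈ -34486.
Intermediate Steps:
V(n) = 8 + n
S(I, o) = -2 (S(I, o) = 2 - 1*4 = 2 - 4 = -2)
w(Z) = -7/2 (w(Z) = -3/2 - 2 = -7/2)
s = -34482
s + w(G(-5, -2)) = -34482 - 7/2 = -68971/2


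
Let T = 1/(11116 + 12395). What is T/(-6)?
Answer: -1/141066 ≈ -7.0889e-6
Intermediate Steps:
T = 1/23511 ≈ 4.2533e-5
T/(-6) = (1/23511)/(-6) = -1/6*1/23511 = -1/141066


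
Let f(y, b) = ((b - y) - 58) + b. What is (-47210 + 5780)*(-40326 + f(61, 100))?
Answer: 1667350350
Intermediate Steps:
f(y, b) = -58 - y + 2*b (f(y, b) = (-58 + b - y) + b = -58 - y + 2*b)
(-47210 + 5780)*(-40326 + f(61, 100)) = (-47210 + 5780)*(-40326 + (-58 - 1*61 + 2*100)) = -41430*(-40326 + (-58 - 61 + 200)) = -41430*(-40326 + 81) = -41430*(-40245) = 1667350350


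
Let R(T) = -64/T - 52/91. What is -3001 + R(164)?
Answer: -861563/287 ≈ -3002.0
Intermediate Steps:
R(T) = -4/7 - 64/T (R(T) = -64/T - 52*1/91 = -64/T - 4/7 = -4/7 - 64/T)
-3001 + R(164) = -3001 + (-4/7 - 64/164) = -3001 + (-4/7 - 64*1/164) = -3001 + (-4/7 - 16/41) = -3001 - 276/287 = -861563/287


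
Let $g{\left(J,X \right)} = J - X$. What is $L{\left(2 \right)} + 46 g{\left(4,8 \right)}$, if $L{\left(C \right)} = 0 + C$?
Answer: $-182$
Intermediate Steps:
$L{\left(C \right)} = C$
$L{\left(2 \right)} + 46 g{\left(4,8 \right)} = 2 + 46 \left(4 - 8\right) = 2 + 46 \left(-4\right) = 2 - 184 = -182$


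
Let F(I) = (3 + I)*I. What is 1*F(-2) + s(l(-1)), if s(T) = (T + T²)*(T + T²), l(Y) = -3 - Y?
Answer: 2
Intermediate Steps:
F(I) = I*(3 + I)
s(T) = (T + T²)²
1*F(-2) + s(l(-1)) = 1*(-2*(3 - 2)) + (-3 - 1*(-1))²*(1 + (-3 - 1*(-1)))² = 1*(-2*1) + (-3 + 1)²*(1 + (-3 + 1))² = 1*(-2) + (-2)²*(1 - 2)² = -2 + 4*(-1)² = -2 + 4*1 = -2 + 4 = 2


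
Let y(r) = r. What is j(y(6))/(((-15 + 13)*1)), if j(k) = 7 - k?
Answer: -1/2 ≈ -0.50000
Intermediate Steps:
j(y(6))/(((-15 + 13)*1)) = (7 - 1*6)/(((-15 + 13)*1)) = (7 - 6)/((-2*1)) = 1/(-2) = 1*(-1/2) = -1/2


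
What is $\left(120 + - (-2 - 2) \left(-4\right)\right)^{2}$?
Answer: $10816$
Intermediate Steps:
$\left(120 + - (-2 - 2) \left(-4\right)\right)^{2} = \left(120 + \left(-1\right) \left(-4\right) \left(-4\right)\right)^{2} = \left(120 + 4 \left(-4\right)\right)^{2} = \left(120 - 16\right)^{2} = 104^{2} = 10816$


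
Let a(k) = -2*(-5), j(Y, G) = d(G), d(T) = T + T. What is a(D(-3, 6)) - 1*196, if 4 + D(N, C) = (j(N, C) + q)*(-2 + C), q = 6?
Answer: -186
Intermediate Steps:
d(T) = 2*T
j(Y, G) = 2*G
D(N, C) = -4 + (-2 + C)*(6 + 2*C) (D(N, C) = -4 + (2*C + 6)*(-2 + C) = -4 + (6 + 2*C)*(-2 + C) = -4 + (-2 + C)*(6 + 2*C))
a(k) = 10
a(D(-3, 6)) - 1*196 = 10 - 1*196 = 10 - 196 = -186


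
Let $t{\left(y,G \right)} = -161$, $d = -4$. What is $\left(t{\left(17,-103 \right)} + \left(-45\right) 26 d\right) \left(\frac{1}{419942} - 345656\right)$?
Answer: $- \frac{655957577746569}{419942} \approx -1.562 \cdot 10^{9}$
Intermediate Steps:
$\left(t{\left(17,-103 \right)} + \left(-45\right) 26 d\right) \left(\frac{1}{419942} - 345656\right) = \left(-161 + \left(-45\right) 26 \left(-4\right)\right) \left(\frac{1}{419942} - 345656\right) = \left(-161 - -4680\right) \left(\frac{1}{419942} - 345656\right) = \left(-161 + 4680\right) \left(- \frac{145155471951}{419942}\right) = 4519 \left(- \frac{145155471951}{419942}\right) = - \frac{655957577746569}{419942}$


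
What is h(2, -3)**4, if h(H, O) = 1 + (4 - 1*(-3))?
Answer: 4096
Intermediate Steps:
h(H, O) = 8 (h(H, O) = 1 + (4 + 3) = 1 + 7 = 8)
h(2, -3)**4 = 8**4 = 4096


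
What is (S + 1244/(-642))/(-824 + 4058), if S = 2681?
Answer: 859979/1038114 ≈ 0.82841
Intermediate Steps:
(S + 1244/(-642))/(-824 + 4058) = (2681 + 1244/(-642))/(-824 + 4058) = (2681 + 1244*(-1/642))/3234 = (2681 - 622/321)*(1/3234) = (859979/321)*(1/3234) = 859979/1038114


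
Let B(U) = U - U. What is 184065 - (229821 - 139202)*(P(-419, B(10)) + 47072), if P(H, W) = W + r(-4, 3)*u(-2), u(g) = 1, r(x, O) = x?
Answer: -4265071027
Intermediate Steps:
B(U) = 0
P(H, W) = -4 + W (P(H, W) = W - 4*1 = W - 4 = -4 + W)
184065 - (229821 - 139202)*(P(-419, B(10)) + 47072) = 184065 - (229821 - 139202)*((-4 + 0) + 47072) = 184065 - 90619*(-4 + 47072) = 184065 - 90619*47068 = 184065 - 1*4265255092 = 184065 - 4265255092 = -4265071027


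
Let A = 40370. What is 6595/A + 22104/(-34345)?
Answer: -133166641/277301530 ≈ -0.48022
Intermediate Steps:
6595/A + 22104/(-34345) = 6595/40370 + 22104/(-34345) = 6595*(1/40370) + 22104*(-1/34345) = 1319/8074 - 22104/34345 = -133166641/277301530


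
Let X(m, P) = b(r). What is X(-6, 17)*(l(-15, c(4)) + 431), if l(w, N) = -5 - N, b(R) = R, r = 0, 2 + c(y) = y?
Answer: 0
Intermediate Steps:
c(y) = -2 + y
X(m, P) = 0
X(-6, 17)*(l(-15, c(4)) + 431) = 0*((-5 - (-2 + 4)) + 431) = 0*((-5 - 1*2) + 431) = 0*((-5 - 2) + 431) = 0*(-7 + 431) = 0*424 = 0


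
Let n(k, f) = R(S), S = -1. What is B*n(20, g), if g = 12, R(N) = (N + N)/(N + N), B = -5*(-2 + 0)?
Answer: 10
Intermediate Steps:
B = 10 (B = -5*(-2) = 10)
R(N) = 1 (R(N) = (2*N)/((2*N)) = (2*N)*(1/(2*N)) = 1)
n(k, f) = 1
B*n(20, g) = 10*1 = 10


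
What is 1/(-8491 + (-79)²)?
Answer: -1/2250 ≈ -0.00044444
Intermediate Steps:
1/(-8491 + (-79)²) = 1/(-8491 + 6241) = 1/(-2250) = -1/2250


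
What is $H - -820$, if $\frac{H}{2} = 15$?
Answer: $850$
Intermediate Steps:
$H = 30$ ($H = 2 \cdot 15 = 30$)
$H - -820 = 30 - -820 = 30 + 820 = 850$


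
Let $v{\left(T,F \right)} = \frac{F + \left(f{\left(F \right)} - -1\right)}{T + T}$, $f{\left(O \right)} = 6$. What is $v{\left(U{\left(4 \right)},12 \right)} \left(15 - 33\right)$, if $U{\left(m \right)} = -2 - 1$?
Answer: $57$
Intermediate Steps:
$U{\left(m \right)} = -3$ ($U{\left(m \right)} = -2 - 1 = -3$)
$v{\left(T,F \right)} = \frac{7 + F}{2 T}$ ($v{\left(T,F \right)} = \frac{F + \left(6 - -1\right)}{T + T} = \frac{F + \left(6 + 1\right)}{2 T} = \left(F + 7\right) \frac{1}{2 T} = \left(7 + F\right) \frac{1}{2 T} = \frac{7 + F}{2 T}$)
$v{\left(U{\left(4 \right)},12 \right)} \left(15 - 33\right) = \frac{7 + 12}{2 \left(-3\right)} \left(15 - 33\right) = \frac{1}{2} \left(- \frac{1}{3}\right) 19 \left(-18\right) = \left(- \frac{19}{6}\right) \left(-18\right) = 57$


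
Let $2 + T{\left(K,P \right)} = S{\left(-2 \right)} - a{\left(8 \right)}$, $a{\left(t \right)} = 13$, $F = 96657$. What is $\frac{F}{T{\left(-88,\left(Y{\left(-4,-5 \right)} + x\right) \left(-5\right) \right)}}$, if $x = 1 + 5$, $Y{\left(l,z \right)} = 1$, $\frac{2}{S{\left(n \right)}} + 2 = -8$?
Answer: $- \frac{483285}{76} \approx -6359.0$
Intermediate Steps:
$S{\left(n \right)} = - \frac{1}{5}$ ($S{\left(n \right)} = \frac{2}{-2 - 8} = \frac{2}{-10} = 2 \left(- \frac{1}{10}\right) = - \frac{1}{5}$)
$x = 6$
$T{\left(K,P \right)} = - \frac{76}{5}$ ($T{\left(K,P \right)} = -2 - \frac{66}{5} = - \frac{76}{5}$)
$\frac{F}{T{\left(-88,\left(Y{\left(-4,-5 \right)} + x\right) \left(-5\right) \right)}} = \frac{96657}{- \frac{76}{5}} = 96657 \left(- \frac{5}{76}\right) = - \frac{483285}{76}$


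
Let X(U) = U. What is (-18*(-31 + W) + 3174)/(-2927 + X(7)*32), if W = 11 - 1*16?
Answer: -1274/901 ≈ -1.4140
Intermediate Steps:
W = -5 (W = 11 - 16 = -5)
(-18*(-31 + W) + 3174)/(-2927 + X(7)*32) = (-18*(-31 - 5) + 3174)/(-2927 + 7*32) = (-18*(-36) + 3174)/(-2927 + 224) = (648 + 3174)/(-2703) = 3822*(-1/2703) = -1274/901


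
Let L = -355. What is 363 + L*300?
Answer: -106137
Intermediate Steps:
363 + L*300 = 363 - 355*300 = 363 - 106500 = -106137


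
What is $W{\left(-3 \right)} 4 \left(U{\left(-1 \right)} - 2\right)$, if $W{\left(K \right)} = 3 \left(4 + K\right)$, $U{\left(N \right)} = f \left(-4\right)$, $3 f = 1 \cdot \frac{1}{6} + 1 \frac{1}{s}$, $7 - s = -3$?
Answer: $- \frac{424}{15} \approx -28.267$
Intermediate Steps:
$s = 10$ ($s = 7 - -3 = 7 + 3 = 10$)
$f = \frac{4}{45}$ ($f = \frac{1 \cdot \frac{1}{6} + 1 \cdot \frac{1}{10}}{3} = \frac{\frac{1}{6} + \frac{1}{10}}{3} = \frac{1}{3} \cdot \frac{4}{15} = \frac{4}{45} \approx 0.088889$)
$U{\left(N \right)} = - \frac{16}{45}$ ($U{\left(N \right)} = \frac{4}{45} \left(-4\right) = - \frac{16}{45}$)
$W{\left(K \right)} = 12 + 3 K$
$W{\left(-3 \right)} 4 \left(U{\left(-1 \right)} - 2\right) = \left(12 + 3 \left(-3\right)\right) 4 \left(- \frac{16}{45} - 2\right) = \left(12 - 9\right) 4 \left(- \frac{106}{45}\right) = 3 \left(- \frac{424}{45}\right) = - \frac{424}{15}$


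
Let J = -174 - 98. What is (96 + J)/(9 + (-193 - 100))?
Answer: 44/71 ≈ 0.61972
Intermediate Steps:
J = -272
(96 + J)/(9 + (-193 - 100)) = (96 - 272)/(9 + (-193 - 100)) = -176/(9 - 293) = -176/(-284) = -176*(-1/284) = 44/71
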